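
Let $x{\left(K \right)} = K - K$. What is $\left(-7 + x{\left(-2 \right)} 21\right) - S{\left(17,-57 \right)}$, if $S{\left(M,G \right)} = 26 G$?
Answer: $1475$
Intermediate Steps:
$x{\left(K \right)} = 0$
$\left(-7 + x{\left(-2 \right)} 21\right) - S{\left(17,-57 \right)} = \left(-7 + 0 \cdot 21\right) - 26 \left(-57\right) = \left(-7 + 0\right) - -1482 = -7 + 1482 = 1475$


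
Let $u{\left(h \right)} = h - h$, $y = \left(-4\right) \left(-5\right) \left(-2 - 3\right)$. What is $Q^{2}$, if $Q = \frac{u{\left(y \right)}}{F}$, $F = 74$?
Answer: $0$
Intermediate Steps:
$y = -100$ ($y = 20 \left(-5\right) = -100$)
$u{\left(h \right)} = 0$
$Q = 0$ ($Q = \frac{0}{74} = 0 \cdot \frac{1}{74} = 0$)
$Q^{2} = 0^{2} = 0$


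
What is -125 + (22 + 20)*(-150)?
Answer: -6425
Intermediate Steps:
-125 + (22 + 20)*(-150) = -125 + 42*(-150) = -125 - 6300 = -6425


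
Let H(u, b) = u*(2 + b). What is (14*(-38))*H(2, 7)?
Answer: -9576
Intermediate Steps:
(14*(-38))*H(2, 7) = (14*(-38))*(2*(2 + 7)) = -1064*9 = -532*18 = -9576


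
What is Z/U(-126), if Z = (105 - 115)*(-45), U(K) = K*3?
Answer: -25/21 ≈ -1.1905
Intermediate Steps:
U(K) = 3*K
Z = 450 (Z = -10*(-45) = 450)
Z/U(-126) = 450/((3*(-126))) = 450/(-378) = 450*(-1/378) = -25/21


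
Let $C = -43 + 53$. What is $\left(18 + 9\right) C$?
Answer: $270$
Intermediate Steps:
$C = 10$
$\left(18 + 9\right) C = \left(18 + 9\right) 10 = 27 \cdot 10 = 270$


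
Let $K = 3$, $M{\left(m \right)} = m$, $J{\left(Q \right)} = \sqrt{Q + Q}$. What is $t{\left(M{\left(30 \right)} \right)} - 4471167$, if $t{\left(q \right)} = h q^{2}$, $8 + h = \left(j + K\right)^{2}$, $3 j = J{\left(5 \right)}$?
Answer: $-4469267 + 1800 \sqrt{10} \approx -4.4636 \cdot 10^{6}$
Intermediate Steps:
$J{\left(Q \right)} = \sqrt{2} \sqrt{Q}$ ($J{\left(Q \right)} = \sqrt{2 Q} = \sqrt{2} \sqrt{Q}$)
$j = \frac{\sqrt{10}}{3}$ ($j = \frac{\sqrt{2} \sqrt{5}}{3} = \frac{\sqrt{10}}{3} \approx 1.0541$)
$h = -8 + \left(3 + \frac{\sqrt{10}}{3}\right)^{2}$ ($h = -8 + \left(\frac{\sqrt{10}}{3} + 3\right)^{2} = -8 + \left(3 + \frac{\sqrt{10}}{3}\right)^{2} \approx 8.4357$)
$t{\left(q \right)} = q^{2} \left(\frac{19}{9} + 2 \sqrt{10}\right)$ ($t{\left(q \right)} = \left(\frac{19}{9} + 2 \sqrt{10}\right) q^{2} = q^{2} \left(\frac{19}{9} + 2 \sqrt{10}\right)$)
$t{\left(M{\left(30 \right)} \right)} - 4471167 = \frac{30^{2} \left(19 + 18 \sqrt{10}\right)}{9} - 4471167 = \frac{1}{9} \cdot 900 \left(19 + 18 \sqrt{10}\right) - 4471167 = \left(1900 + 1800 \sqrt{10}\right) - 4471167 = -4469267 + 1800 \sqrt{10}$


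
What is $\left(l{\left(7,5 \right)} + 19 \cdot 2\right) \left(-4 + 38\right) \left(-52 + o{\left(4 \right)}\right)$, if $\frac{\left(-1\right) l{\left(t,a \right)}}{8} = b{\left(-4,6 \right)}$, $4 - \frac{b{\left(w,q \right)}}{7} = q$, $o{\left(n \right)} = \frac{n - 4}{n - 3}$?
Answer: $-265200$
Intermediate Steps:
$o{\left(n \right)} = \frac{-4 + n}{-3 + n}$
$b{\left(w,q \right)} = 28 - 7 q$
$l{\left(t,a \right)} = 112$ ($l{\left(t,a \right)} = - 8 \left(28 - 42\right) = \left(-8\right) \left(-14\right) = 112$)
$\left(l{\left(7,5 \right)} + 19 \cdot 2\right) \left(-4 + 38\right) \left(-52 + o{\left(4 \right)}\right) = \left(112 + 19 \cdot 2\right) \left(-4 + 38\right) \left(-52 + \frac{-4 + 4}{-3 + 4}\right) = \left(112 + 38\right) 34 \left(-52 + 1^{-1} \cdot 0\right) = 150 \cdot 34 \left(-52 + 1 \cdot 0\right) = 150 \cdot 34 \left(-52 + 0\right) = 150 \cdot 34 \left(-52\right) = 150 \left(-1768\right) = -265200$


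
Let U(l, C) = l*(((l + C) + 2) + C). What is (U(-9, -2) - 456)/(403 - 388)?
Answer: -119/5 ≈ -23.800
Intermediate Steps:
U(l, C) = l*(2 + l + 2*C) (U(l, C) = l*(((C + l) + 2) + C) = l*((2 + C + l) + C) = l*(2 + l + 2*C))
(U(-9, -2) - 456)/(403 - 388) = (-9*(2 - 9 + 2*(-2)) - 456)/(403 - 388) = (-9*(2 - 9 - 4) - 456)/15 = (-9*(-11) - 456)*(1/15) = (99 - 456)*(1/15) = -357*1/15 = -119/5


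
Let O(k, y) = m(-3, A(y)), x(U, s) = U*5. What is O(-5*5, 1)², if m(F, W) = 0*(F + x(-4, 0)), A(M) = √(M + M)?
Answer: 0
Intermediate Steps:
A(M) = √2*√M (A(M) = √(2*M) = √2*√M)
x(U, s) = 5*U
m(F, W) = 0 (m(F, W) = 0*(F + 5*(-4)) = 0*(F - 20) = 0*(-20 + F) = 0)
O(k, y) = 0
O(-5*5, 1)² = 0² = 0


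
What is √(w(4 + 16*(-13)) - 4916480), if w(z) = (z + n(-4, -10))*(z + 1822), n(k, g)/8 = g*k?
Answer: 2*I*√1182198 ≈ 2174.6*I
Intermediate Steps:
n(k, g) = 8*g*k (n(k, g) = 8*(g*k) = 8*g*k)
w(z) = (320 + z)*(1822 + z) (w(z) = (z + 8*(-10)*(-4))*(z + 1822) = (z + 320)*(1822 + z) = (320 + z)*(1822 + z))
√(w(4 + 16*(-13)) - 4916480) = √((583040 + (4 + 16*(-13))² + 2142*(4 + 16*(-13))) - 4916480) = √((583040 + (4 - 208)² + 2142*(4 - 208)) - 4916480) = √((583040 + (-204)² + 2142*(-204)) - 4916480) = √((583040 + 41616 - 436968) - 4916480) = √(187688 - 4916480) = √(-4728792) = 2*I*√1182198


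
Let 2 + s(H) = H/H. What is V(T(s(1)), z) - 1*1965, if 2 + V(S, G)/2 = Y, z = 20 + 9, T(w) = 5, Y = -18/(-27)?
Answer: -5903/3 ≈ -1967.7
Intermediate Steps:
Y = ⅔ (Y = -18*(-1/27) = ⅔ ≈ 0.66667)
s(H) = -1 (s(H) = -2 + H/H = -2 + 1 = -1)
z = 29
V(S, G) = -8/3 (V(S, G) = -4 + 2*(⅔) = -4 + 4/3 = -8/3)
V(T(s(1)), z) - 1*1965 = -8/3 - 1*1965 = -8/3 - 1965 = -5903/3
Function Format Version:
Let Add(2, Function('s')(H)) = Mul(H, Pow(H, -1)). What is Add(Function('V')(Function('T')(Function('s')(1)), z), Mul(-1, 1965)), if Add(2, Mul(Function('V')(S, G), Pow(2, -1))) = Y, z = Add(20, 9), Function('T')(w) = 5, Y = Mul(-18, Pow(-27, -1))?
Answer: Rational(-5903, 3) ≈ -1967.7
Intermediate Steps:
Y = Rational(2, 3) (Y = Mul(-18, Rational(-1, 27)) = Rational(2, 3) ≈ 0.66667)
Function('s')(H) = -1 (Function('s')(H) = Add(-2, Mul(H, Pow(H, -1))) = Add(-2, 1) = -1)
z = 29
Function('V')(S, G) = Rational(-8, 3) (Function('V')(S, G) = Add(-4, Mul(2, Rational(2, 3))) = Add(-4, Rational(4, 3)) = Rational(-8, 3))
Add(Function('V')(Function('T')(Function('s')(1)), z), Mul(-1, 1965)) = Add(Rational(-8, 3), Mul(-1, 1965)) = Add(Rational(-8, 3), -1965) = Rational(-5903, 3)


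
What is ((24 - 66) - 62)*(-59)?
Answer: 6136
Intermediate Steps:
((24 - 66) - 62)*(-59) = (-42 - 62)*(-59) = -104*(-59) = 6136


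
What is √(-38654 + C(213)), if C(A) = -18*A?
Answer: 2*I*√10622 ≈ 206.13*I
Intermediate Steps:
√(-38654 + C(213)) = √(-38654 - 18*213) = √(-38654 - 3834) = √(-42488) = 2*I*√10622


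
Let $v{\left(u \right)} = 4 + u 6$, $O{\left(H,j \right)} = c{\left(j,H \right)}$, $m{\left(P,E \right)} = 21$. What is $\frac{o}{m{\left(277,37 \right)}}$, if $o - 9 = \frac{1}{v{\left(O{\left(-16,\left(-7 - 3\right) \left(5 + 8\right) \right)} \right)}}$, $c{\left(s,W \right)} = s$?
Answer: $\frac{6983}{16296} \approx 0.42851$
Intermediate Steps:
$O{\left(H,j \right)} = j$
$v{\left(u \right)} = 4 + 6 u$
$o = \frac{6983}{776}$ ($o = 9 + \frac{1}{4 + 6 \left(-7 - 3\right) \left(5 + 8\right)} = 9 + \frac{1}{4 + 6 \left(\left(-10\right) 13\right)} = 9 + \frac{1}{4 + 6 \left(-130\right)} = 9 + \frac{1}{4 - 780} = 9 + \frac{1}{-776} = 9 - \frac{1}{776} = \frac{6983}{776} \approx 8.9987$)
$\frac{o}{m{\left(277,37 \right)}} = \frac{6983}{776 \cdot 21} = \frac{6983}{776} \cdot \frac{1}{21} = \frac{6983}{16296}$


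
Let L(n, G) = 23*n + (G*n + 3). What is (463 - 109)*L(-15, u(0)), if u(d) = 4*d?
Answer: -121068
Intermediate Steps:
L(n, G) = 3 + 23*n + G*n (L(n, G) = 23*n + (3 + G*n) = 3 + 23*n + G*n)
(463 - 109)*L(-15, u(0)) = (463 - 109)*(3 + 23*(-15) + (4*0)*(-15)) = 354*(3 - 345 + 0*(-15)) = 354*(3 - 345 + 0) = 354*(-342) = -121068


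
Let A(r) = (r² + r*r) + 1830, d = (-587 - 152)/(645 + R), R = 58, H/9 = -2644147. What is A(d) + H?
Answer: -11759945707795/494209 ≈ -2.3795e+7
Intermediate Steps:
H = -23797323 (H = 9*(-2644147) = -23797323)
d = -739/703 (d = (-587 - 152)/(645 + 58) = -739/703 ≈ -1.0512)
A(r) = 1830 + 2*r² (A(r) = (r² + r²) + 1830 = 2*r² + 1830 = 1830 + 2*r²)
A(d) + H = (1830 + 2*(-739/703)²) - 23797323 = (1830 + 2*(546121/494209)) - 23797323 = (1830 + 1092242/494209) - 23797323 = 905494712/494209 - 23797323 = -11759945707795/494209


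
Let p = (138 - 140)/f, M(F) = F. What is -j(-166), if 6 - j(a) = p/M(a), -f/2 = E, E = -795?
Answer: -791819/131970 ≈ -6.0000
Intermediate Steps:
f = 1590 (f = -2*(-795) = 1590)
p = -1/795 (p = (138 - 140)/1590 = -2*1/1590 = -1/795 ≈ -0.0012579)
j(a) = 6 + 1/(795*a) (j(a) = 6 - (-1)/(795*a) = 6 + 1/(795*a))
-j(-166) = -(6 + (1/795)/(-166)) = -(6 + (1/795)*(-1/166)) = -(6 - 1/131970) = -1*791819/131970 = -791819/131970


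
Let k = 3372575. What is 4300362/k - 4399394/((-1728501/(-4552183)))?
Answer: -67542034661589760288/5829499260075 ≈ -1.1586e+7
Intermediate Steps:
4300362/k - 4399394/((-1728501/(-4552183))) = 4300362/3372575 - 4399394/((-1728501/(-4552183))) = 4300362*(1/3372575) - 4399394/((-1728501*(-1/4552183))) = 4300362/3372575 - 4399394/1728501/4552183 = 4300362/3372575 - 4399394*4552183/1728501 = 4300362/3372575 - 20026846577102/1728501 = -67542034661589760288/5829499260075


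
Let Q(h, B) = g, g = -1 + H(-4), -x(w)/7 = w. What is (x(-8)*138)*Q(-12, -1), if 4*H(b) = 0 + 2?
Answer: -3864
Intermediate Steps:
H(b) = 1/2 (H(b) = (0 + 2)/4 = (1/4)*2 = 1/2)
x(w) = -7*w
g = -1/2 (g = -1 + 1/2 = -1/2 ≈ -0.50000)
Q(h, B) = -1/2
(x(-8)*138)*Q(-12, -1) = (-7*(-8)*138)*(-1/2) = (56*138)*(-1/2) = 7728*(-1/2) = -3864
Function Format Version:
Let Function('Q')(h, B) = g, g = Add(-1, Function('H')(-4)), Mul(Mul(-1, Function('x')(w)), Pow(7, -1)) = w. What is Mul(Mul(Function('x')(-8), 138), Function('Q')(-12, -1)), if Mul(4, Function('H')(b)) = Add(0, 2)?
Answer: -3864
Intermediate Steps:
Function('H')(b) = Rational(1, 2) (Function('H')(b) = Mul(Rational(1, 4), Add(0, 2)) = Mul(Rational(1, 4), 2) = Rational(1, 2))
Function('x')(w) = Mul(-7, w)
g = Rational(-1, 2) (g = Add(-1, Rational(1, 2)) = Rational(-1, 2) ≈ -0.50000)
Function('Q')(h, B) = Rational(-1, 2)
Mul(Mul(Function('x')(-8), 138), Function('Q')(-12, -1)) = Mul(Mul(Mul(-7, -8), 138), Rational(-1, 2)) = Mul(Mul(56, 138), Rational(-1, 2)) = Mul(7728, Rational(-1, 2)) = -3864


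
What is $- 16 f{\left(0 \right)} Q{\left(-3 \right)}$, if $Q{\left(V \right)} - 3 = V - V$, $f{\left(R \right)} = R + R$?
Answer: $0$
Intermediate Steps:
$f{\left(R \right)} = 2 R$
$Q{\left(V \right)} = 3$ ($Q{\left(V \right)} = 3 + \left(V - V\right) = 3 + 0 = 3$)
$- 16 f{\left(0 \right)} Q{\left(-3 \right)} = - 16 \cdot 2 \cdot 0 \cdot 3 = \left(-16\right) 0 \cdot 3 = 0 \cdot 3 = 0$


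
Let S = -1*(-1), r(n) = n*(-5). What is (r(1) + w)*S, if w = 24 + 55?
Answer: 74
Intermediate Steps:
r(n) = -5*n
S = 1
w = 79
(r(1) + w)*S = (-5*1 + 79)*1 = (-5 + 79)*1 = 74*1 = 74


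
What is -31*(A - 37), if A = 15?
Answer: 682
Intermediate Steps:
-31*(A - 37) = -31*(15 - 37) = -31*(-22) = 682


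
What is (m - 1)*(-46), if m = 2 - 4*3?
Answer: 506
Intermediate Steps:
m = -10 (m = 2 - 12 = -10)
(m - 1)*(-46) = (-10 - 1)*(-46) = -11*(-46) = 506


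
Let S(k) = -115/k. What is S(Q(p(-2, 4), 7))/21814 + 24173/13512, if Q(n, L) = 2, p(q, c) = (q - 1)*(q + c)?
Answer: 263266441/147375384 ≈ 1.7864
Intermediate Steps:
p(q, c) = (-1 + q)*(c + q)
S(Q(p(-2, 4), 7))/21814 + 24173/13512 = -115/2/21814 + 24173/13512 = -115*1/2*(1/21814) + 24173*(1/13512) = -115/2*1/21814 + 24173/13512 = -115/43628 + 24173/13512 = 263266441/147375384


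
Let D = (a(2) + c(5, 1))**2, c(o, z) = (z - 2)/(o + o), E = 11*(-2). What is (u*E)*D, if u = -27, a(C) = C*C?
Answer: 451737/50 ≈ 9034.7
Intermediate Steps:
E = -22
a(C) = C**2
c(o, z) = (-2 + z)/(2*o) (c(o, z) = (-2 + z)/((2*o)) = (-2 + z)*(1/(2*o)) = (-2 + z)/(2*o))
D = 1521/100 (D = (2**2 + (1/2)*(-2 + 1)/5)**2 = (4 + (1/2)*(1/5)*(-1))**2 = (4 - 1/10)**2 = (39/10)**2 = 1521/100 ≈ 15.210)
(u*E)*D = -27*(-22)*(1521/100) = 594*(1521/100) = 451737/50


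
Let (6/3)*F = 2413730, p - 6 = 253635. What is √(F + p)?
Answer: √1460506 ≈ 1208.5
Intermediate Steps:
p = 253641 (p = 6 + 253635 = 253641)
F = 1206865 (F = (½)*2413730 = 1206865)
√(F + p) = √(1206865 + 253641) = √1460506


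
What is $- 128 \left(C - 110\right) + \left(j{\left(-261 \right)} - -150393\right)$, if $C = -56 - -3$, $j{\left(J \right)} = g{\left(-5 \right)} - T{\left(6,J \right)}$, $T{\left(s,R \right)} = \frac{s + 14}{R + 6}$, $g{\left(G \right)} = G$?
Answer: $\frac{8733856}{51} \approx 1.7125 \cdot 10^{5}$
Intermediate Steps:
$T{\left(s,R \right)} = \frac{14 + s}{6 + R}$
$j{\left(J \right)} = -5 - \frac{20}{6 + J}$ ($j{\left(J \right)} = -5 - \frac{14 + 6}{6 + J} = -5 - \frac{1}{6 + J} 20 = -5 - \frac{20}{6 + J}$)
$C = -53$ ($C = -56 + 3 = -53$)
$- 128 \left(C - 110\right) + \left(j{\left(-261 \right)} - -150393\right) = - 128 \left(-53 - 110\right) + \left(\frac{5 \left(-10 - -261\right)}{6 - 261} - -150393\right) = \left(-128\right) \left(-163\right) + \left(\frac{5 \left(-10 + 261\right)}{-255} + 150393\right) = 20864 + \left(5 \left(- \frac{1}{255}\right) 251 + 150393\right) = 20864 + \left(- \frac{251}{51} + 150393\right) = 20864 + \frac{7669792}{51} = \frac{8733856}{51}$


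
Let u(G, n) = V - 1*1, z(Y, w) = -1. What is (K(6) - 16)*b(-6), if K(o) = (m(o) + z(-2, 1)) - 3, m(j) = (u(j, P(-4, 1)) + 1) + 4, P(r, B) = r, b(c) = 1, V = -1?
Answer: -17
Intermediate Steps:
u(G, n) = -2 (u(G, n) = -1 - 1*1 = -1 - 1 = -2)
m(j) = 3 (m(j) = (-2 + 1) + 4 = -1 + 4 = 3)
K(o) = -1 (K(o) = (3 - 1) - 3 = 2 - 3 = -1)
(K(6) - 16)*b(-6) = (-1 - 16)*1 = -17*1 = -17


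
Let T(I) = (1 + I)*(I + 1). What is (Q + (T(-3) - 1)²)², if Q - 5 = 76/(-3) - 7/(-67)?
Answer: 5094049/40401 ≈ 126.09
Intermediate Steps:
Q = -4066/201 (Q = 5 + (76/(-3) - 7/(-67)) = 5 + (76*(-⅓) - 7*(-1/67)) = 5 + (-76/3 + 7/67) = 5 - 5071/201 = -4066/201 ≈ -20.229)
T(I) = (1 + I)² (T(I) = (1 + I)*(1 + I) = (1 + I)²)
(Q + (T(-3) - 1)²)² = (-4066/201 + ((1 - 3)² - 1)²)² = (-4066/201 + ((-2)² - 1)²)² = (-4066/201 + (4 - 1)²)² = (-4066/201 + 3²)² = (-4066/201 + 9)² = (-2257/201)² = 5094049/40401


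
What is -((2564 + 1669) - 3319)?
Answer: -914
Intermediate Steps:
-((2564 + 1669) - 3319) = -(4233 - 3319) = -1*914 = -914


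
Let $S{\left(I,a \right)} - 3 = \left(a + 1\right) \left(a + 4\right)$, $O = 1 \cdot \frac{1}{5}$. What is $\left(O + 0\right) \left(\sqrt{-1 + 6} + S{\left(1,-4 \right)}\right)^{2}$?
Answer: $\frac{\left(3 + \sqrt{5}\right)^{2}}{5} \approx 5.4833$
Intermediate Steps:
$O = \frac{1}{5}$ ($O = 1 \cdot \frac{1}{5} = \frac{1}{5} \approx 0.2$)
$S{\left(I,a \right)} = 3 + \left(1 + a\right) \left(4 + a\right)$ ($S{\left(I,a \right)} = 3 + \left(a + 1\right) \left(a + 4\right) = 3 + \left(1 + a\right) \left(4 + a\right)$)
$\left(O + 0\right) \left(\sqrt{-1 + 6} + S{\left(1,-4 \right)}\right)^{2} = \left(\frac{1}{5} + 0\right) \left(\sqrt{-1 + 6} + \left(7 + \left(-4\right)^{2} + 5 \left(-4\right)\right)\right)^{2} = \frac{\left(\sqrt{5} + \left(7 + 16 - 20\right)\right)^{2}}{5} = \frac{\left(\sqrt{5} + 3\right)^{2}}{5} = \frac{\left(3 + \sqrt{5}\right)^{2}}{5}$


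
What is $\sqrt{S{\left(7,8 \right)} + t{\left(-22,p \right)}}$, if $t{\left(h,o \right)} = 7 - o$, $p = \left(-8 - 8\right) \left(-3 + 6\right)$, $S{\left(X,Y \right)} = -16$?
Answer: $\sqrt{39} \approx 6.245$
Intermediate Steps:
$p = -48$ ($p = \left(-16\right) 3 = -48$)
$\sqrt{S{\left(7,8 \right)} + t{\left(-22,p \right)}} = \sqrt{-16 + \left(7 - -48\right)} = \sqrt{-16 + \left(7 + 48\right)} = \sqrt{-16 + 55} = \sqrt{39}$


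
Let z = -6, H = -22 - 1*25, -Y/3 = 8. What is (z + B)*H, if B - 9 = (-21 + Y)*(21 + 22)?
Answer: 90804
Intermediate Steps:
Y = -24 (Y = -3*8 = -24)
H = -47 (H = -22 - 25 = -47)
B = -1926 (B = 9 + (-21 - 24)*(21 + 22) = 9 - 45*43 = 9 - 1935 = -1926)
(z + B)*H = (-6 - 1926)*(-47) = -1932*(-47) = 90804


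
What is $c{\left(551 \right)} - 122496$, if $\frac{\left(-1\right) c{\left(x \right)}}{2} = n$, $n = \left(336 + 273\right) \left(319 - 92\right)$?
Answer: $-398982$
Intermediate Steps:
$n = 138243$ ($n = 609 \cdot 227 = 138243$)
$c{\left(x \right)} = -276486$ ($c{\left(x \right)} = \left(-2\right) 138243 = -276486$)
$c{\left(551 \right)} - 122496 = -276486 - 122496 = -398982$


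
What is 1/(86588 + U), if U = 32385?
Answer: 1/118973 ≈ 8.4053e-6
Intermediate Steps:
1/(86588 + U) = 1/(86588 + 32385) = 1/118973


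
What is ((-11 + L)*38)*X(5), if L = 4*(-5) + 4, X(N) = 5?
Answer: -5130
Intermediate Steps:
L = -16 (L = -20 + 4 = -16)
((-11 + L)*38)*X(5) = ((-11 - 16)*38)*5 = -27*38*5 = -1026*5 = -5130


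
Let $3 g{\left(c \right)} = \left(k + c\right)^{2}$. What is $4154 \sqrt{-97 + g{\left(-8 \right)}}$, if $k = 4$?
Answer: $\frac{20770 i \sqrt{33}}{3} \approx 39772.0 i$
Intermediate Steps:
$g{\left(c \right)} = \frac{\left(4 + c\right)^{2}}{3}$
$4154 \sqrt{-97 + g{\left(-8 \right)}} = 4154 \sqrt{-97 + \frac{\left(4 - 8\right)^{2}}{3}} = 4154 \sqrt{-97 + \frac{\left(-4\right)^{2}}{3}} = 4154 \sqrt{-97 + \frac{1}{3} \cdot 16} = 4154 \sqrt{-97 + \frac{16}{3}} = 4154 \sqrt{- \frac{275}{3}} = 4154 \frac{5 i \sqrt{33}}{3} = \frac{20770 i \sqrt{33}}{3}$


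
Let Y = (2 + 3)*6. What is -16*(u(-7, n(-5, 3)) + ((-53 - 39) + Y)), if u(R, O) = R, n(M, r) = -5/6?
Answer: 1104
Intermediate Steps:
n(M, r) = -⅚ (n(M, r) = -5*⅙ = -⅚)
Y = 30 (Y = 5*6 = 30)
-16*(u(-7, n(-5, 3)) + ((-53 - 39) + Y)) = -16*(-7 + ((-53 - 39) + 30)) = -16*(-7 + (-92 + 30)) = -16*(-7 - 62) = -16*(-69) = 1104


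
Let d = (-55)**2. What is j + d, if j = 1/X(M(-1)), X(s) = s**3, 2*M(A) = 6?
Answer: 81676/27 ≈ 3025.0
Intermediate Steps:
M(A) = 3 (M(A) = (1/2)*6 = 3)
j = 1/27 (j = 1/(3**3) = 1/27 ≈ 0.037037)
d = 3025
j + d = 1/27 + 3025 = 81676/27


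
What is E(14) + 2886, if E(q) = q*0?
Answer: 2886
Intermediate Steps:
E(q) = 0
E(14) + 2886 = 0 + 2886 = 2886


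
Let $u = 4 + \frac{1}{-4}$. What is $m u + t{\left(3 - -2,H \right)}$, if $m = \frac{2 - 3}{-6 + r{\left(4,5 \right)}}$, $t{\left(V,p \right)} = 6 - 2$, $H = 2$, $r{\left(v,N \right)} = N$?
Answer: $\frac{31}{4} \approx 7.75$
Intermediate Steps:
$t{\left(V,p \right)} = 4$ ($t{\left(V,p \right)} = 6 - 2 = 4$)
$m = 1$ ($m = \frac{2 - 3}{-6 + 5} = - \frac{1}{-1} = \left(-1\right) \left(-1\right) = 1$)
$u = \frac{15}{4}$ ($u = 4 - \frac{1}{4} = \frac{15}{4} \approx 3.75$)
$m u + t{\left(3 - -2,H \right)} = 1 \cdot \frac{15}{4} + 4 = \frac{15}{4} + 4 = \frac{31}{4}$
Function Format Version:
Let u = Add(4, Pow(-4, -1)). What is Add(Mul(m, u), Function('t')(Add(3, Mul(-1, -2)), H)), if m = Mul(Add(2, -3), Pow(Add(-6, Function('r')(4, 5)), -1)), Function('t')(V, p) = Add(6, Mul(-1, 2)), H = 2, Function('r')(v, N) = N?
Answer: Rational(31, 4) ≈ 7.7500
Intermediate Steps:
Function('t')(V, p) = 4 (Function('t')(V, p) = Add(6, -2) = 4)
m = 1 (m = Mul(Add(2, -3), Pow(Add(-6, 5), -1)) = Mul(-1, Pow(-1, -1)) = Mul(-1, -1) = 1)
u = Rational(15, 4) (u = Add(4, Rational(-1, 4)) = Rational(15, 4) ≈ 3.7500)
Add(Mul(m, u), Function('t')(Add(3, Mul(-1, -2)), H)) = Add(Mul(1, Rational(15, 4)), 4) = Add(Rational(15, 4), 4) = Rational(31, 4)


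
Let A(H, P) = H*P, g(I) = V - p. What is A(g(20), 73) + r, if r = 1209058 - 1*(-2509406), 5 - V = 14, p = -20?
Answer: 3719267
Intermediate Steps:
V = -9 (V = 5 - 1*14 = 5 - 14 = -9)
g(I) = 11 (g(I) = -9 - 1*(-20) = -9 + 20 = 11)
r = 3718464 (r = 1209058 + 2509406 = 3718464)
A(g(20), 73) + r = 11*73 + 3718464 = 803 + 3718464 = 3719267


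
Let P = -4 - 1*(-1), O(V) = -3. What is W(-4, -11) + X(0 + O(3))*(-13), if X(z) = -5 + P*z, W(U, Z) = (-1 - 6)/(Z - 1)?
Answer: -617/12 ≈ -51.417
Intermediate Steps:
W(U, Z) = -7/(-1 + Z)
P = -3 (P = -4 + 1 = -3)
X(z) = -5 - 3*z
W(-4, -11) + X(0 + O(3))*(-13) = -7/(-1 - 11) + (-5 - 3*(0 - 3))*(-13) = -7/(-12) + (-5 - 3*(-3))*(-13) = -7*(-1/12) + (-5 + 9)*(-13) = 7/12 + 4*(-13) = 7/12 - 52 = -617/12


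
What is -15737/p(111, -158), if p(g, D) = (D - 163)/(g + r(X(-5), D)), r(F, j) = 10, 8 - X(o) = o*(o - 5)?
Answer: 1904177/321 ≈ 5932.0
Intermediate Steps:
X(o) = 8 - o*(-5 + o) (X(o) = 8 - o*(o - 5) = 8 - o*(-5 + o))
p(g, D) = (-163 + D)/(10 + g) (p(g, D) = (D - 163)/(g + 10) = (-163 + D)/(10 + g))
-15737/p(111, -158) = -15737*(10 + 111)/(-163 - 158) = -15737/(-321/121) = -15737*(-121/321) = 1904177/321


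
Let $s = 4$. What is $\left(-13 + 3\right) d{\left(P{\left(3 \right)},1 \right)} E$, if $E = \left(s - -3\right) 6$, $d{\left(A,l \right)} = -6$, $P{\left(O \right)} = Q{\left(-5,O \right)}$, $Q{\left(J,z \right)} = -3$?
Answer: $2520$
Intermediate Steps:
$P{\left(O \right)} = -3$
$E = 42$ ($E = \left(4 - -3\right) 6 = \left(4 + 3\right) 6 = 7 \cdot 6 = 42$)
$\left(-13 + 3\right) d{\left(P{\left(3 \right)},1 \right)} E = \left(-13 + 3\right) \left(-6\right) 42 = \left(-10\right) \left(-6\right) 42 = 60 \cdot 42 = 2520$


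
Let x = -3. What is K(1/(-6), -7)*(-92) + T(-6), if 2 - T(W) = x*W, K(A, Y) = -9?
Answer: 812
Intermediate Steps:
T(W) = 2 + 3*W (T(W) = 2 - (-3)*W = 2 + 3*W)
K(1/(-6), -7)*(-92) + T(-6) = -9*(-92) + (2 + 3*(-6)) = 828 + (2 - 18) = 828 - 16 = 812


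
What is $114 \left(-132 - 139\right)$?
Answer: $-30894$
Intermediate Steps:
$114 \left(-132 - 139\right) = 114 \left(-271\right) = -30894$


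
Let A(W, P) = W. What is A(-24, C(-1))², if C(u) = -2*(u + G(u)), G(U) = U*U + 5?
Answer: 576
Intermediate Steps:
G(U) = 5 + U² (G(U) = U² + 5 = 5 + U²)
C(u) = -10 - 2*u - 2*u² (C(u) = -2*(u + (5 + u²)) = -2*(5 + u + u²) = -10 - 2*u - 2*u²)
A(-24, C(-1))² = (-24)² = 576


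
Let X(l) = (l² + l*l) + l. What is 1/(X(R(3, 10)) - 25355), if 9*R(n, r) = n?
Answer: -9/228190 ≈ -3.9441e-5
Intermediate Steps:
R(n, r) = n/9
X(l) = l + 2*l² (X(l) = (l² + l²) + l = 2*l² + l = l + 2*l²)
1/(X(R(3, 10)) - 25355) = 1/(((⅑)*3)*(1 + 2*((⅑)*3)) - 25355) = 1/((1 + 2*(⅓))/3 - 25355) = 1/((1 + ⅔)/3 - 25355) = 1/((⅓)*(5/3) - 25355) = 1/(5/9 - 25355) = 1/(-228190/9) = -9/228190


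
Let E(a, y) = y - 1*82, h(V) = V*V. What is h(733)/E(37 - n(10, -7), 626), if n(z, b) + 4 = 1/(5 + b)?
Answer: 537289/544 ≈ 987.66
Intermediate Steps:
h(V) = V**2
n(z, b) = -4 + 1/(5 + b)
E(a, y) = -82 + y (E(a, y) = y - 82 = -82 + y)
h(733)/E(37 - n(10, -7), 626) = 733**2/(-82 + 626) = 537289/544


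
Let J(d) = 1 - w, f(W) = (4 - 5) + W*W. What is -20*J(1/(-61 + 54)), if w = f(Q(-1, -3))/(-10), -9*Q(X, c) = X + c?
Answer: -1490/81 ≈ -18.395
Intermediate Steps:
Q(X, c) = -X/9 - c/9 (Q(X, c) = -(X + c)/9 = -X/9 - c/9)
f(W) = -1 + W²
w = 13/162 (w = (-1 + (-⅑*(-1) - ⅑*(-3))²)/(-10) = (-1 + (⅑ + ⅓)²)*(-⅒) = (-1 + (4/9)²)*(-⅒) = (-1 + 16/81)*(-⅒) = -65/81*(-⅒) = 13/162 ≈ 0.080247)
J(d) = 149/162 (J(d) = 1 - 1*13/162 = 1 - 13/162 = 149/162)
-20*J(1/(-61 + 54)) = -20*149/162 = -1490/81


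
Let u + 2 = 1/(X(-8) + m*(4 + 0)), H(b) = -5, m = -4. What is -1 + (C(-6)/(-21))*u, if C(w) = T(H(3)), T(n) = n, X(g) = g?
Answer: -107/72 ≈ -1.4861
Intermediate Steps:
C(w) = -5
u = -49/24 (u = -2 + 1/(-8 - 4*(4 + 0)) = -2 + 1/(-8 - 4*4) = -2 + 1/(-8 - 16) = -2 + 1/(-24) = -2 - 1/24 = -49/24 ≈ -2.0417)
-1 + (C(-6)/(-21))*u = -1 - 5/(-21)*(-49/24) = -1 - 5*(-1/21)*(-49/24) = -1 + (5/21)*(-49/24) = -1 - 35/72 = -107/72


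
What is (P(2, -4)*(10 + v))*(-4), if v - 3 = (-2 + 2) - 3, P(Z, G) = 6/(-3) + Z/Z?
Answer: 40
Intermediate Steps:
P(Z, G) = -1 (P(Z, G) = 6*(-1/3) + 1 = -2 + 1 = -1)
v = 0 (v = 3 + ((-2 + 2) - 3) = 3 + (0 - 3) = 3 - 3 = 0)
(P(2, -4)*(10 + v))*(-4) = -(10 + 0)*(-4) = -1*10*(-4) = -10*(-4) = 40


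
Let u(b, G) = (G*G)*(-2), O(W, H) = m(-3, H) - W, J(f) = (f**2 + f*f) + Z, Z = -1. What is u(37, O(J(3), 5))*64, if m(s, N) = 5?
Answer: -18432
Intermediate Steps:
J(f) = -1 + 2*f**2 (J(f) = (f**2 + f*f) - 1 = (f**2 + f**2) - 1 = 2*f**2 - 1 = -1 + 2*f**2)
O(W, H) = 5 - W
u(b, G) = -2*G**2 (u(b, G) = G**2*(-2) = -2*G**2)
u(37, O(J(3), 5))*64 = -2*(5 - (-1 + 2*3**2))**2*64 = -2*(5 - (-1 + 2*9))**2*64 = -2*(5 - (-1 + 18))**2*64 = -2*(5 - 1*17)**2*64 = -2*(5 - 17)**2*64 = -2*(-12)**2*64 = -2*144*64 = -288*64 = -18432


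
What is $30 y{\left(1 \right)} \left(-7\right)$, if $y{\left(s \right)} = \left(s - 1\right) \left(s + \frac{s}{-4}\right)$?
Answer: $0$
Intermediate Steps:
$y{\left(s \right)} = \frac{3 s \left(-1 + s\right)}{4}$ ($y{\left(s \right)} = \left(-1 + s\right) \left(s + s \left(- \frac{1}{4}\right)\right) = \left(-1 + s\right) \left(s - \frac{s}{4}\right) = \left(-1 + s\right) \frac{3 s}{4} = \frac{3 s \left(-1 + s\right)}{4}$)
$30 y{\left(1 \right)} \left(-7\right) = 30 \cdot \frac{3}{4} \cdot 1 \left(-1 + 1\right) \left(-7\right) = 30 \cdot \frac{3}{4} \cdot 1 \cdot 0 \left(-7\right) = 30 \cdot 0 \left(-7\right) = 0 \left(-7\right) = 0$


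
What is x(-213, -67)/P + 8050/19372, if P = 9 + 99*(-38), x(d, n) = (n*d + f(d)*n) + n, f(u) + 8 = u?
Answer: -265894721/36351558 ≈ -7.3145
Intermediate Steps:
f(u) = -8 + u
x(d, n) = n + d*n + n*(-8 + d) (x(d, n) = (n*d + (-8 + d)*n) + n = (d*n + n*(-8 + d)) + n = n + d*n + n*(-8 + d))
P = -3753 (P = 9 - 3762 = -3753)
x(-213, -67)/P + 8050/19372 = -67*(-7 + 2*(-213))/(-3753) + 8050/19372 = -67*(-7 - 426)*(-1/3753) + 8050*(1/19372) = -67*(-433)*(-1/3753) + 4025/9686 = 29011*(-1/3753) + 4025/9686 = -29011/3753 + 4025/9686 = -265894721/36351558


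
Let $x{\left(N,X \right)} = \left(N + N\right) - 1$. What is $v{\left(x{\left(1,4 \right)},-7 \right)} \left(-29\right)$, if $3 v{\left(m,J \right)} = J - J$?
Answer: $0$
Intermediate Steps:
$x{\left(N,X \right)} = -1 + 2 N$ ($x{\left(N,X \right)} = 2 N - 1 = -1 + 2 N$)
$v{\left(m,J \right)} = 0$ ($v{\left(m,J \right)} = \frac{J - J}{3} = \frac{1}{3} \cdot 0 = 0$)
$v{\left(x{\left(1,4 \right)},-7 \right)} \left(-29\right) = 0 \left(-29\right) = 0$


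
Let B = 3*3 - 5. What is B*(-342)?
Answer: -1368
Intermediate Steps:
B = 4 (B = 9 - 5 = 4)
B*(-342) = 4*(-342) = -1368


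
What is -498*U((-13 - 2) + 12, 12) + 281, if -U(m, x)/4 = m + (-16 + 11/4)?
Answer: -32089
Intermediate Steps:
U(m, x) = 53 - 4*m (U(m, x) = -4*(m + (-16 + 11/4)) = -4*(m - 53/4) = -4*(-53/4 + m) = 53 - 4*m)
-498*U((-13 - 2) + 12, 12) + 281 = -498*(53 - 4*((-13 - 2) + 12)) + 281 = -498*(53 - 4*(-15 + 12)) + 281 = -498*(53 - 4*(-3)) + 281 = -498*(53 + 12) + 281 = -498*65 + 281 = -32370 + 281 = -32089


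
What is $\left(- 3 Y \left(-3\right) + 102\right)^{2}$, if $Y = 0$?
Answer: $10404$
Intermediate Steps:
$\left(- 3 Y \left(-3\right) + 102\right)^{2} = \left(\left(-3\right) 0 \left(-3\right) + 102\right)^{2} = \left(0 \left(-3\right) + 102\right)^{2} = \left(0 + 102\right)^{2} = 102^{2} = 10404$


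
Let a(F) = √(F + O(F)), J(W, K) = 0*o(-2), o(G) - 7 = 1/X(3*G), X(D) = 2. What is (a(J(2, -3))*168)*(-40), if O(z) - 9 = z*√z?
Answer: -20160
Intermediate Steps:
O(z) = 9 + z^(3/2) (O(z) = 9 + z*√z = 9 + z^(3/2))
o(G) = 15/2 (o(G) = 7 + 1/2 = 7 + ½ = 15/2)
J(W, K) = 0 (J(W, K) = 0*(15/2) = 0)
a(F) = √(9 + F + F^(3/2)) (a(F) = √(F + (9 + F^(3/2))) = √(9 + F + F^(3/2)))
(a(J(2, -3))*168)*(-40) = (√(9 + 0 + 0^(3/2))*168)*(-40) = (√(9 + 0 + 0)*168)*(-40) = (√9*168)*(-40) = (3*168)*(-40) = 504*(-40) = -20160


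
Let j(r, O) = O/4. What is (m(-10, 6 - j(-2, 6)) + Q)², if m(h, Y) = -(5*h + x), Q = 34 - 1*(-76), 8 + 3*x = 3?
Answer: 235225/9 ≈ 26136.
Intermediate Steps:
x = -5/3 (x = -8/3 + (⅓)*3 = -8/3 + 1 = -5/3 ≈ -1.6667)
j(r, O) = O/4 (j(r, O) = O*(¼) = O/4)
Q = 110 (Q = 34 + 76 = 110)
m(h, Y) = 5/3 - 5*h (m(h, Y) = -(5*h - 5/3) = -(-5/3 + 5*h) = 5/3 - 5*h)
(m(-10, 6 - j(-2, 6)) + Q)² = ((5/3 - 5*(-10)) + 110)² = ((5/3 + 50) + 110)² = (155/3 + 110)² = (485/3)² = 235225/9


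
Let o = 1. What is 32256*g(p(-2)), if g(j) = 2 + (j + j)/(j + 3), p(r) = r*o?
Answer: -64512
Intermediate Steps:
p(r) = r (p(r) = r*1 = r)
g(j) = 2 + 2*j/(3 + j) (g(j) = 2 + (2*j)/(3 + j) = 2 + 2*j/(3 + j))
32256*g(p(-2)) = 32256*(2*(3 + 2*(-2))/(3 - 2)) = 32256*(2*(3 - 4)/1) = 32256*(2*1*(-1)) = 32256*(-2) = -64512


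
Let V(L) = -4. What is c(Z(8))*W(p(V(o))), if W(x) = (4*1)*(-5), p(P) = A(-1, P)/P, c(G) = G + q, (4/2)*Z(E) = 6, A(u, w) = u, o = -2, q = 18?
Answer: -420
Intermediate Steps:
Z(E) = 3 (Z(E) = (½)*6 = 3)
c(G) = 18 + G (c(G) = G + 18 = 18 + G)
p(P) = -1/P
W(x) = -20 (W(x) = 4*(-5) = -20)
c(Z(8))*W(p(V(o))) = (18 + 3)*(-20) = 21*(-20) = -420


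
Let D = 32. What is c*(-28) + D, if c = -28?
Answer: 816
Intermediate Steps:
c*(-28) + D = -28*(-28) + 32 = 784 + 32 = 816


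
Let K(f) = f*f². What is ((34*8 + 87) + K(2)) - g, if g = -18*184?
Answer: 3679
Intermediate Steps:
K(f) = f³
g = -3312
((34*8 + 87) + K(2)) - g = ((34*8 + 87) + 2³) - 1*(-3312) = ((272 + 87) + 8) + 3312 = (359 + 8) + 3312 = 367 + 3312 = 3679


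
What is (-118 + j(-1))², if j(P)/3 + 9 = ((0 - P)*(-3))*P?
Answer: 18496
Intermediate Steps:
j(P) = -27 + 9*P² (j(P) = -27 + 3*(((0 - P)*(-3))*P) = -27 + 3*((-P*(-3))*P) = -27 + 3*((3*P)*P) = -27 + 3*(3*P²) = -27 + 9*P²)
(-118 + j(-1))² = (-118 + (-27 + 9*(-1)²))² = (-118 + (-27 + 9*1))² = (-118 + (-27 + 9))² = (-118 - 18)² = (-136)² = 18496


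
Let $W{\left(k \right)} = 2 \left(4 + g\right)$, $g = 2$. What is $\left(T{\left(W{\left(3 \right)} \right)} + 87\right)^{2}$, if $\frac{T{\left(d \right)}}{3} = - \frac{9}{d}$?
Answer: $\frac{114921}{16} \approx 7182.6$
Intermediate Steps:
$W{\left(k \right)} = 12$ ($W{\left(k \right)} = 2 \left(4 + 2\right) = 2 \cdot 6 = 12$)
$T{\left(d \right)} = - \frac{27}{d}$ ($T{\left(d \right)} = 3 \left(- \frac{9}{d}\right) = - \frac{27}{d}$)
$\left(T{\left(W{\left(3 \right)} \right)} + 87\right)^{2} = \left(- \frac{27}{12} + 87\right)^{2} = \left(\left(-27\right) \frac{1}{12} + 87\right)^{2} = \left(- \frac{9}{4} + 87\right)^{2} = \left(\frac{339}{4}\right)^{2} = \frac{114921}{16}$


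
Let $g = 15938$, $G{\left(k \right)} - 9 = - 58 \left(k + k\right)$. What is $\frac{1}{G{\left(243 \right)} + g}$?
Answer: $- \frac{1}{12241} \approx -8.1693 \cdot 10^{-5}$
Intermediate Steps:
$G{\left(k \right)} = 9 - 116 k$ ($G{\left(k \right)} = 9 - 58 \left(k + k\right) = 9 - 58 \cdot 2 k = 9 - 116 k$)
$\frac{1}{G{\left(243 \right)} + g} = \frac{1}{\left(9 - 28188\right) + 15938} = \frac{1}{-28179 + 15938} = \frac{1}{-12241} = - \frac{1}{12241}$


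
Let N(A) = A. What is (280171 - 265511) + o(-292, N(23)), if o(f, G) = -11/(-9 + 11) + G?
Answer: 29355/2 ≈ 14678.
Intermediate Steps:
o(f, G) = -11/2 + G
(280171 - 265511) + o(-292, N(23)) = (280171 - 265511) + (-11/2 + 23) = 14660 + 35/2 = 29355/2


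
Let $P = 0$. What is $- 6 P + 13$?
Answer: $13$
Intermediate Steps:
$- 6 P + 13 = \left(-6\right) 0 + 13 = 0 + 13 = 13$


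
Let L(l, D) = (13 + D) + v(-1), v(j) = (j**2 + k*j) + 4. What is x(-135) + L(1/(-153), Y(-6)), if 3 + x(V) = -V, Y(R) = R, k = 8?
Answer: 136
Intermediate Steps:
v(j) = 4 + j**2 + 8*j (v(j) = (j**2 + 8*j) + 4 = 4 + j**2 + 8*j)
x(V) = -3 - V
L(l, D) = 10 + D (L(l, D) = (13 + D) + (4 + (-1)**2 + 8*(-1)) = (13 + D) + (4 + 1 - 8) = (13 + D) - 3 = 10 + D)
x(-135) + L(1/(-153), Y(-6)) = (-3 - 1*(-135)) + (10 - 6) = (-3 + 135) + 4 = 132 + 4 = 136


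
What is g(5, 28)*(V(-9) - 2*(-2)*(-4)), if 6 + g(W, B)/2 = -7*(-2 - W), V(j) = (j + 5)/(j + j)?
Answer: -12212/9 ≈ -1356.9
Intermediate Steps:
V(j) = (5 + j)/(2*j) (V(j) = (5 + j)/((2*j)) = (5 + j)*(1/(2*j)) = (5 + j)/(2*j))
g(W, B) = 16 + 14*W (g(W, B) = -12 + 2*(-7*(-2 - W)) = -12 + 2*(14 + 7*W) = -12 + (28 + 14*W) = 16 + 14*W)
g(5, 28)*(V(-9) - 2*(-2)*(-4)) = (16 + 14*5)*((½)*(5 - 9)/(-9) - 2*(-2)*(-4)) = (16 + 70)*((½)*(-⅑)*(-4) - (-4)*(-4)) = 86*(2/9 - 1*16) = 86*(2/9 - 16) = 86*(-142/9) = -12212/9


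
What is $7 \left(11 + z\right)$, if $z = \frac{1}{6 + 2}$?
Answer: $\frac{623}{8} \approx 77.875$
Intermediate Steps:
$z = \frac{1}{8} \approx 0.125$
$7 \left(11 + z\right) = 7 \left(11 + \frac{1}{8}\right) = 7 \cdot \frac{89}{8} = \frac{623}{8}$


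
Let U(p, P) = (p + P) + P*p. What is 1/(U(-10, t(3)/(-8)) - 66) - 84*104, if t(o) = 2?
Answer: -2577124/295 ≈ -8736.0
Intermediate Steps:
U(p, P) = P + p + P*p (U(p, P) = (P + p) + P*p = P + p + P*p)
1/(U(-10, t(3)/(-8)) - 66) - 84*104 = 1/((2/(-8) - 10 + (2/(-8))*(-10)) - 66) - 84*104 = 1/((2*(-⅛) - 10 + (2*(-⅛))*(-10)) - 66) - 8736 = 1/((-¼ - 10 - ¼*(-10)) - 66) - 8736 = 1/((-¼ - 10 + 5/2) - 66) - 8736 = 1/(-31/4 - 66) - 8736 = 1/(-295/4) - 8736 = -4/295 - 8736 = -2577124/295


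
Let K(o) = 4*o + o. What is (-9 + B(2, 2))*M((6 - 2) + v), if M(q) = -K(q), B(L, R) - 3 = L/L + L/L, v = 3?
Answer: 140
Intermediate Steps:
B(L, R) = 5 (B(L, R) = 3 + (L/L + L/L) = 3 + (1 + 1) = 3 + 2 = 5)
K(o) = 5*o
M(q) = -5*q
(-9 + B(2, 2))*M((6 - 2) + v) = (-9 + 5)*(-5*((6 - 2) + 3)) = -(-20)*(4 + 3) = -(-20)*7 = -4*(-35) = 140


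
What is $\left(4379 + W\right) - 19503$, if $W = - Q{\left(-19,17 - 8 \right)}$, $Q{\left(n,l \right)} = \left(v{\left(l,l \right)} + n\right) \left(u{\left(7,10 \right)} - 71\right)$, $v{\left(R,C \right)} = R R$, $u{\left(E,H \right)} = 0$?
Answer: $-10722$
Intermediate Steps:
$v{\left(R,C \right)} = R^{2}$
$Q{\left(n,l \right)} = - 71 n - 71 l^{2}$ ($Q{\left(n,l \right)} = \left(l^{2} + n\right) \left(0 - 71\right) = \left(n + l^{2}\right) \left(-71\right) = - 71 n - 71 l^{2}$)
$W = 4402$ ($W = - (\left(-71\right) \left(-19\right) - 71 \left(17 - 8\right)^{2}) = - (1349 - 71 \cdot 9^{2}) = - (1349 - 5751) = \left(-1\right) \left(-4402\right) = 4402$)
$\left(4379 + W\right) - 19503 = \left(4379 + 4402\right) - 19503 = 8781 - 19503 = -10722$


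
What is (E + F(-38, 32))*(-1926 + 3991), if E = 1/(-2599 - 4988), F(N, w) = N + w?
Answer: -94004995/7587 ≈ -12390.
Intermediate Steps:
E = -1/7587 (E = 1/(-7587) = -1/7587 ≈ -0.00013180)
(E + F(-38, 32))*(-1926 + 3991) = (-1/7587 + (-38 + 32))*(-1926 + 3991) = (-1/7587 - 6)*2065 = -45523/7587*2065 = -94004995/7587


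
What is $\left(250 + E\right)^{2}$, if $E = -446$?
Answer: $38416$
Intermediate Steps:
$\left(250 + E\right)^{2} = \left(250 - 446\right)^{2} = \left(-196\right)^{2} = 38416$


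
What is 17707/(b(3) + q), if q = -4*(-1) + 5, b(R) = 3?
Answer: 17707/12 ≈ 1475.6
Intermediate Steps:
q = 9 (q = 4 + 5 = 9)
17707/(b(3) + q) = 17707/(3 + 9) = 17707/12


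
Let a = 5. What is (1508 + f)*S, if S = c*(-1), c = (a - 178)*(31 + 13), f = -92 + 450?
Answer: 14203992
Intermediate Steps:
f = 358
c = -7612 (c = (5 - 178)*(31 + 13) = -173*44 = -7612)
S = 7612 (S = -7612*(-1) = 7612)
(1508 + f)*S = (1508 + 358)*7612 = 1866*7612 = 14203992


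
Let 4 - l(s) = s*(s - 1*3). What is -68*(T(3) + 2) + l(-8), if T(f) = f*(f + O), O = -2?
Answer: -424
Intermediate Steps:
l(s) = 4 - s*(-3 + s) (l(s) = 4 - s*(s - 1*3) = 4 - s*(s - 3) = 4 - s*(-3 + s))
T(f) = f*(-2 + f) (T(f) = f*(f - 2) = f*(-2 + f))
-68*(T(3) + 2) + l(-8) = -68*(3*(-2 + 3) + 2) + (4 - 1*(-8)² + 3*(-8)) = -68*(3*1 + 2) + (4 - 1*64 - 24) = -68*(3 + 2) + (4 - 64 - 24) = -68*5 - 84 = -17*20 - 84 = -340 - 84 = -424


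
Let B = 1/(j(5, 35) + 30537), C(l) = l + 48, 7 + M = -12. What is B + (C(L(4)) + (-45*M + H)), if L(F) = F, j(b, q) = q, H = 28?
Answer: 28584821/30572 ≈ 935.00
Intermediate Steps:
M = -19 (M = -7 - 12 = -19)
C(l) = 48 + l
B = 1/30572 (B = 1/(35 + 30537) = 1/30572 ≈ 3.2710e-5)
B + (C(L(4)) + (-45*M + H)) = 1/30572 + ((48 + 4) + (-45*(-19) + 28)) = 1/30572 + (52 + (855 + 28)) = 1/30572 + (52 + 883) = 1/30572 + 935 = 28584821/30572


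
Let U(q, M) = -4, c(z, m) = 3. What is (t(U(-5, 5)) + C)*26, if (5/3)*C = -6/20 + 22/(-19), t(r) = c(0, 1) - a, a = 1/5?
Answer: 23777/475 ≈ 50.057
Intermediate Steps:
a = ⅕ ≈ 0.20000
t(r) = 14/5 (t(r) = 3 - 1*⅕ = 3 - ⅕ = 14/5)
C = -831/950 (C = 3*(-6/20 + 22/(-19))/5 = 3*(-6*1/20 + 22*(-1/19))/5 = 3*(-3/10 - 22/19)/5 = (⅗)*(-277/190) = -831/950 ≈ -0.87474)
(t(U(-5, 5)) + C)*26 = (14/5 - 831/950)*26 = (1829/950)*26 = 23777/475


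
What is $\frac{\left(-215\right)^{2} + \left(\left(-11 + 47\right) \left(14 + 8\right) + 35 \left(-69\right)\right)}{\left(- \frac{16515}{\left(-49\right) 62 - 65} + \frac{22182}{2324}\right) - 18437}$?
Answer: $- \frac{160820806972}{66424426979} \approx -2.4211$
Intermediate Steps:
$\frac{\left(-215\right)^{2} + \left(\left(-11 + 47\right) \left(14 + 8\right) + 35 \left(-69\right)\right)}{\left(- \frac{16515}{\left(-49\right) 62 - 65} + \frac{22182}{2324}\right) - 18437} = \frac{46225 + \left(36 \cdot 22 - 2415\right)}{\left(- \frac{16515}{-3038 - 65} + 22182 \cdot \frac{1}{2324}\right) - 18437} = \frac{46225 + \left(792 - 2415\right)}{\left(- \frac{16515}{-3103} + \frac{11091}{1162}\right) - 18437} = \frac{46225 - 1623}{\left(\left(-16515\right) \left(- \frac{1}{3103}\right) + \frac{11091}{1162}\right) - 18437} = \frac{44602}{\left(\frac{16515}{3103} + \frac{11091}{1162}\right) - 18437} = \frac{44602}{\frac{53605803}{3605686} - 18437} = \frac{44602}{- \frac{66424426979}{3605686}} = 44602 \left(- \frac{3605686}{66424426979}\right) = - \frac{160820806972}{66424426979}$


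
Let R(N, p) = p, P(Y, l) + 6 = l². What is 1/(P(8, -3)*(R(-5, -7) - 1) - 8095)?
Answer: -1/8119 ≈ -0.00012317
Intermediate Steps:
P(Y, l) = -6 + l²
1/(P(8, -3)*(R(-5, -7) - 1) - 8095) = 1/((-6 + (-3)²)*(-7 - 1) - 8095) = 1/((-6 + 9)*(-8) - 8095) = 1/(3*(-8) - 8095) = 1/(-24 - 8095) = 1/(-8119) = -1/8119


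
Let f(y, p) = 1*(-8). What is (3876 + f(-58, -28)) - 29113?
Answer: -25245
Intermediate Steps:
f(y, p) = -8
(3876 + f(-58, -28)) - 29113 = (3876 - 8) - 29113 = 3868 - 29113 = -25245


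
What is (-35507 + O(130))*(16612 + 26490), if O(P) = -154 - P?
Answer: -1542663682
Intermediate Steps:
(-35507 + O(130))*(16612 + 26490) = (-35507 + (-154 - 1*130))*(16612 + 26490) = (-35507 + (-154 - 130))*43102 = (-35507 - 284)*43102 = -35791*43102 = -1542663682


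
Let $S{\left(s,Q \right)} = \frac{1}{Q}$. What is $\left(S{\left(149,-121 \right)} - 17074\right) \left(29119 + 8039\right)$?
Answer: $- \frac{6978795990}{11} \approx -6.3444 \cdot 10^{8}$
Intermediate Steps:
$\left(S{\left(149,-121 \right)} - 17074\right) \left(29119 + 8039\right) = \left(\frac{1}{-121} - 17074\right) \left(29119 + 8039\right) = \left(- \frac{1}{121} - 17074\right) 37158 = \left(- \frac{2065955}{121}\right) 37158 = - \frac{6978795990}{11}$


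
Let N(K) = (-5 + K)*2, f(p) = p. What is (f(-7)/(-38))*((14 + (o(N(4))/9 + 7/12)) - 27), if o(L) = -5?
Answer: -3269/1368 ≈ -2.3896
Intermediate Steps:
N(K) = -10 + 2*K
(f(-7)/(-38))*((14 + (o(N(4))/9 + 7/12)) - 27) = (-7/(-38))*((14 + (-5/9 + 7/12)) - 27) = (-7*(-1/38))*((14 + (-5*1/9 + 7*(1/12))) - 27) = 7*((14 + (-5/9 + 7/12)) - 27)/38 = 7*((14 + 1/36) - 27)/38 = 7*(505/36 - 27)/38 = (7/38)*(-467/36) = -3269/1368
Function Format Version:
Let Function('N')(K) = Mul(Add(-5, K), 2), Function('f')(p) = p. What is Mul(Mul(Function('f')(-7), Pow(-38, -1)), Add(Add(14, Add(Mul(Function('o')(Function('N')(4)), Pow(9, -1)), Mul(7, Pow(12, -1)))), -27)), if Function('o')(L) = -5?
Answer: Rational(-3269, 1368) ≈ -2.3896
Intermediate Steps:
Function('N')(K) = Add(-10, Mul(2, K))
Mul(Mul(Function('f')(-7), Pow(-38, -1)), Add(Add(14, Add(Mul(Function('o')(Function('N')(4)), Pow(9, -1)), Mul(7, Pow(12, -1)))), -27)) = Mul(Mul(-7, Pow(-38, -1)), Add(Add(14, Add(Mul(-5, Pow(9, -1)), Mul(7, Pow(12, -1)))), -27)) = Mul(Mul(-7, Rational(-1, 38)), Add(Add(14, Add(Mul(-5, Rational(1, 9)), Mul(7, Rational(1, 12)))), -27)) = Mul(Rational(7, 38), Add(Add(14, Add(Rational(-5, 9), Rational(7, 12))), -27)) = Mul(Rational(7, 38), Add(Add(14, Rational(1, 36)), -27)) = Mul(Rational(7, 38), Add(Rational(505, 36), -27)) = Mul(Rational(7, 38), Rational(-467, 36)) = Rational(-3269, 1368)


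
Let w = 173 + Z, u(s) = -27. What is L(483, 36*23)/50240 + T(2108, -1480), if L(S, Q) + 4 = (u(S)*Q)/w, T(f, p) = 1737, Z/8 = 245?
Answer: 861760297/496120 ≈ 1737.0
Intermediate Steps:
Z = 1960 (Z = 8*245 = 1960)
w = 2133 (w = 173 + 1960 = 2133)
L(S, Q) = -4 - Q/79 (L(S, Q) = -4 - 27*Q/2133 = -4 - 27*Q*(1/2133) = -4 - Q/79)
L(483, 36*23)/50240 + T(2108, -1480) = (-4 - 36*23/79)/50240 + 1737 = (-4 - 1/79*828)*(1/50240) + 1737 = (-4 - 828/79)*(1/50240) + 1737 = -1144/79*1/50240 + 1737 = -143/496120 + 1737 = 861760297/496120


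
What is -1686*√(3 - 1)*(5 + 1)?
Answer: -10116*√2 ≈ -14306.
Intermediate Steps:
-1686*√(3 - 1)*(5 + 1) = -1686*√2*6 = -10116*√2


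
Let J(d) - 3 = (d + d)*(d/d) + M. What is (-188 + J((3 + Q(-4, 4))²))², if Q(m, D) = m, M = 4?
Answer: 32041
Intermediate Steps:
J(d) = 7 + 2*d (J(d) = 3 + ((d + d)*(d/d) + 4) = 3 + ((2*d)*1 + 4) = 3 + (2*d + 4) = 3 + (4 + 2*d) = 7 + 2*d)
(-188 + J((3 + Q(-4, 4))²))² = (-188 + (7 + 2*(3 - 4)²))² = (-188 + (7 + 2*(-1)²))² = (-188 + (7 + 2*1))² = (-188 + (7 + 2))² = (-188 + 9)² = (-179)² = 32041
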